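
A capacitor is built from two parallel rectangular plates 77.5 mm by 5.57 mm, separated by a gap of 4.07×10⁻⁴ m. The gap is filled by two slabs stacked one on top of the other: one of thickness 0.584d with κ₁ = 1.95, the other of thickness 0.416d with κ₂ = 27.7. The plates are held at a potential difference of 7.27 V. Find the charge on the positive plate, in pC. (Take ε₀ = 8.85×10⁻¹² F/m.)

A = 77.5 × 5.57 mm² = 4.32×10⁻⁴ m².
Stacked slabs ⇒ two capacitors in series, each with the full plate area.
C₁ = κ₁ε₀A/d₁ = 1.95 × 8.85×10⁻¹² × 4.32×10⁻⁴ / 2.38×10⁻⁴ = 3.13×10⁻¹¹ F.
C₂ = κ₂ε₀A/d₂ = 27.7 × 8.85×10⁻¹² × 4.32×10⁻⁴ / 1.69×10⁻⁴ = 6.25×10⁻¹⁰ F.
C = (1/C₁ + 1/C₂)⁻¹ = 2.98×10⁻¹¹ F.
Q = CV = 2.98×10⁻¹¹ × 7.27 = 2.17×10⁻¹⁰ C.

Q ≈ 217 pC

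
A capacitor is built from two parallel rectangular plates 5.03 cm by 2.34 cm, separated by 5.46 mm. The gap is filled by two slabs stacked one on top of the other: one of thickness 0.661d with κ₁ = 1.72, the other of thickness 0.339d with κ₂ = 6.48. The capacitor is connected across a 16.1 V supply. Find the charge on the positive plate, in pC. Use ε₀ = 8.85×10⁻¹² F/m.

A = 5.03 × 2.34 cm² = 1.18×10⁻³ m².
Stacked slabs ⇒ two capacitors in series, each with the full plate area.
C₁ = κ₁ε₀A/d₁ = 1.72 × 8.85×10⁻¹² × 1.18×10⁻³ / 3.61×10⁻³ = 4.96×10⁻¹² F.
C₂ = κ₂ε₀A/d₂ = 6.48 × 8.85×10⁻¹² × 1.18×10⁻³ / 1.85×10⁻³ = 3.65×10⁻¹¹ F.
C = (1/C₁ + 1/C₂)⁻¹ = 4.37×10⁻¹² F.
Q = CV = 4.37×10⁻¹² × 16.1 = 7.03×10⁻¹¹ C.

70.3 pC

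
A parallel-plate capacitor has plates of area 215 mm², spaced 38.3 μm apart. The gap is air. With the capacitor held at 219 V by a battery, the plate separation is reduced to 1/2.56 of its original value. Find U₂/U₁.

U₂/U₁ ≈ 2.56

Battery connected ⇒ V is held fixed.
C₂ = 2.56 C₁ and U = ½CV², so U₂/U₁ = C₂/C₁ = 2.56.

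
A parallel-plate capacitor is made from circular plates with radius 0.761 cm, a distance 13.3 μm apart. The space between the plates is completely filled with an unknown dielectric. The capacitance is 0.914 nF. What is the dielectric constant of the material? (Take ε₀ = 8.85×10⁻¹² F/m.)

7.55

A = π(0.761 cm)² = 1.82×10⁻⁴ m².
κ = Cd/(ε₀A) = 9.14×10⁻¹⁰ × 1.33×10⁻⁵ / (8.85×10⁻¹² × 1.82×10⁻⁴) = 7.55.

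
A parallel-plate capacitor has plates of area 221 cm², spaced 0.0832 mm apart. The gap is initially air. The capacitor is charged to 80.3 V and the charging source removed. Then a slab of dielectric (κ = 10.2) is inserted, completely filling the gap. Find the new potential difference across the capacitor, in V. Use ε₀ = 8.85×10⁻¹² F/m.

V ≈ 7.87 V

A = 221 cm² = 2.21×10⁻² m².
Initially C₁ = ε₀A/d = 8.85×10⁻¹² × 2.21×10⁻² / 8.32×10⁻⁵ = 2.35×10⁻⁹ F.
V₁ = 80.3 V.
Isolated ⇒ Q is held fixed. C₂ = 10.2 C₁ and V = Q/C, so V₂/V₁ = C₁/C₂ = 0.0980.
V₂ = 0.0980 × 80.3 = 7.87 V.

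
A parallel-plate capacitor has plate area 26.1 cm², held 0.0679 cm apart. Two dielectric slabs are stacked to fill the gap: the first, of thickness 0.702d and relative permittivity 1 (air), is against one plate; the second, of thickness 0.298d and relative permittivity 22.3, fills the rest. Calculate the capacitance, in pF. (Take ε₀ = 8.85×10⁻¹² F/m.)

47.6 pF

A = 26.1 cm² = 2.61×10⁻³ m².
Stacked slabs ⇒ two capacitors in series, each with the full plate area.
C₁ = κ₁ε₀A/d₁ = 1.00 × 8.85×10⁻¹² × 2.61×10⁻³ / 4.77×10⁻⁴ = 4.85×10⁻¹¹ F.
C₂ = κ₂ε₀A/d₂ = 22.3 × 8.85×10⁻¹² × 2.61×10⁻³ / 2.02×10⁻⁴ = 2.55×10⁻⁹ F.
C = (1/C₁ + 1/C₂)⁻¹ = 4.76×10⁻¹¹ F.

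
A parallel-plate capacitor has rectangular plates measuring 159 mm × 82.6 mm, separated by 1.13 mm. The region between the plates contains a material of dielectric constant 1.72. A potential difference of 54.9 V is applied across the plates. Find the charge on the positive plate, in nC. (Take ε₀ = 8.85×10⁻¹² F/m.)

A = 159 × 82.6 mm² = 1.31×10⁻² m².
C = κε₀A/d = 1.72 × 8.85×10⁻¹² × 1.31×10⁻² / 1.13×10⁻³ = 1.77×10⁻¹⁰ F.
Q = CV = 1.77×10⁻¹⁰ × 54.9 = 9.71×10⁻⁹ C.

9.71 nC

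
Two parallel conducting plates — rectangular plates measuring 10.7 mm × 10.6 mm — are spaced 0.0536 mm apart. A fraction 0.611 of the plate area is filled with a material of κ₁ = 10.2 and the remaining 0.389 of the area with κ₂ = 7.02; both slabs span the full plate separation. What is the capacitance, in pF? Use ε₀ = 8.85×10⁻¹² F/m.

168 pF

A = 10.7 × 10.6 mm² = 1.13×10⁻⁴ m².
Side-by-side slabs ⇒ two capacitors in parallel, each spanning the full gap.
C₁ = κ₁ε₀A₁/d = 10.2 × 8.85×10⁻¹² × 6.93×10⁻⁵ / 5.36×10⁻⁵ = 1.17×10⁻¹⁰ F.
C₂ = κ₂ε₀A₂/d = 7.02 × 8.85×10⁻¹² × 4.41×10⁻⁵ / 5.36×10⁻⁵ = 5.11×10⁻¹¹ F.
C = C₁ + C₂ = 1.68×10⁻¹⁰ F.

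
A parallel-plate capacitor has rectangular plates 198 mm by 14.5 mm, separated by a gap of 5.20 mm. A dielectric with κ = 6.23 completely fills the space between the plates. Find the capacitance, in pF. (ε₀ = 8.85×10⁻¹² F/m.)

30.4 pF

A = 198 × 14.5 mm² = 2.87×10⁻³ m².
C = κε₀A/d = 6.23 × 8.85×10⁻¹² × 2.87×10⁻³ / 5.20×10⁻³ = 3.04×10⁻¹¹ F.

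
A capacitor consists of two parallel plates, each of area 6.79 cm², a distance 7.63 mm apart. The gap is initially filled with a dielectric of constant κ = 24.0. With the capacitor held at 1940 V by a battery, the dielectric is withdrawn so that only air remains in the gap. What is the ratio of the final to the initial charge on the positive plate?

Battery connected ⇒ V is held fixed.
C₂ = 0.0417 C₁ and Q = CV, so Q₂/Q₁ = C₂/C₁ = 0.0417.

Q₂/Q₁ ≈ 0.0417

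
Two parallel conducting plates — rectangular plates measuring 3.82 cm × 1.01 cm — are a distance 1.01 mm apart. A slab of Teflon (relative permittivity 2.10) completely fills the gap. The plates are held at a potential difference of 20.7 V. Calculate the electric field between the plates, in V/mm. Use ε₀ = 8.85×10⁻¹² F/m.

E ≈ 20.5 V/mm

E = V/d = 20.7 / 1.01×10⁻³ = 2.05×10⁴ V/m.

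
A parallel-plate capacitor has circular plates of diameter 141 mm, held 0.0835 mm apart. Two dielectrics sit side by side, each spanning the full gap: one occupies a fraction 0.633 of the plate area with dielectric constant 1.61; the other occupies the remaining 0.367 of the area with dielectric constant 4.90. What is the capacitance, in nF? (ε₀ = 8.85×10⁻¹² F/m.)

A = π(141/2 mm)² = 1.56×10⁻² m².
Side-by-side slabs ⇒ two capacitors in parallel, each spanning the full gap.
C₁ = κ₁ε₀A₁/d = 1.61 × 8.85×10⁻¹² × 9.88×10⁻³ / 8.35×10⁻⁵ = 1.69×10⁻⁹ F.
C₂ = κ₂ε₀A₂/d = 4.90 × 8.85×10⁻¹² × 5.73×10⁻³ / 8.35×10⁻⁵ = 2.98×10⁻⁹ F.
C = C₁ + C₂ = 4.66×10⁻⁹ F.

4.66 nF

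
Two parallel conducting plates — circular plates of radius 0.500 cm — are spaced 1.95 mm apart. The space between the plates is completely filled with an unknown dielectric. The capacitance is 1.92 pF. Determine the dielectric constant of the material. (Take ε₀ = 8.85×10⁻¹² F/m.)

5.39

A = π(0.500 cm)² = 7.85×10⁻⁵ m².
κ = Cd/(ε₀A) = 1.92×10⁻¹² × 1.95×10⁻³ / (8.85×10⁻¹² × 7.85×10⁻⁵) = 5.39.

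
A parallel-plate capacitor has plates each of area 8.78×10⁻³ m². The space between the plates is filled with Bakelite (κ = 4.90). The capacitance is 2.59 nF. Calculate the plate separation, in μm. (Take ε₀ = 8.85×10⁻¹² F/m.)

d = κε₀A/C = 4.90 × 8.85×10⁻¹² × 8.78×10⁻³ / 2.59×10⁻⁹ = 1.47×10⁻⁴ m.

d ≈ 147 μm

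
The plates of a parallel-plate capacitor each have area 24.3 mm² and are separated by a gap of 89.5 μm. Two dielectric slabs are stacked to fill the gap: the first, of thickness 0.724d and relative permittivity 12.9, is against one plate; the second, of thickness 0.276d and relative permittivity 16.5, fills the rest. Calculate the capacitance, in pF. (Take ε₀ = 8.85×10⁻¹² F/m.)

A = 24.3 mm² = 2.43×10⁻⁵ m².
Stacked slabs ⇒ two capacitors in series, each with the full plate area.
C₁ = κ₁ε₀A/d₁ = 12.9 × 8.85×10⁻¹² × 2.43×10⁻⁵ / 6.48×10⁻⁵ = 4.28×10⁻¹¹ F.
C₂ = κ₂ε₀A/d₂ = 16.5 × 8.85×10⁻¹² × 2.43×10⁻⁵ / 2.47×10⁻⁵ = 1.44×10⁻¹⁰ F.
C = (1/C₁ + 1/C₂)⁻¹ = 3.30×10⁻¹¹ F.

33.0 pF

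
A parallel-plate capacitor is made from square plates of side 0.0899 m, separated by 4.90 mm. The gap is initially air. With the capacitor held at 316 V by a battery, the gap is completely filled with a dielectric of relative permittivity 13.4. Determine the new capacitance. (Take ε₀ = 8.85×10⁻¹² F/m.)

A = (0.0899 m)² = 8.08×10⁻³ m².
Initially C₁ = ε₀A/d = 8.85×10⁻¹² × 8.08×10⁻³ / 4.90×10⁻³ = 1.46×10⁻¹¹ F.
C = κε₀A/d scales with κ, so C₂/C₁ = κ = 13.4.
C₂ = 13.4 × 1.46×10⁻¹¹ = 1.96×10⁻¹⁰ F.

196 pF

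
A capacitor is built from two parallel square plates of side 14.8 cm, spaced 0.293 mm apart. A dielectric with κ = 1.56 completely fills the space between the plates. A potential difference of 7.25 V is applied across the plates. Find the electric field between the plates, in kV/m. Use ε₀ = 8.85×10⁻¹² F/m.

E = V/d = 7.25 / 2.93×10⁻⁴ = 2.47×10⁴ V/m.

E ≈ 24.7 kV/m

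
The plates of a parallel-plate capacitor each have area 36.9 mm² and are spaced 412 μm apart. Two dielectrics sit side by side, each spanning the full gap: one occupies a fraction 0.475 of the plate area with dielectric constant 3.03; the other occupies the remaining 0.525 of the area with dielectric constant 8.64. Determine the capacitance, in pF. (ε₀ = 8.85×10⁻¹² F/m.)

A = 36.9 mm² = 3.69×10⁻⁵ m².
Side-by-side slabs ⇒ two capacitors in parallel, each spanning the full gap.
C₁ = κ₁ε₀A₁/d = 3.03 × 8.85×10⁻¹² × 1.75×10⁻⁵ / 4.12×10⁻⁴ = 1.14×10⁻¹² F.
C₂ = κ₂ε₀A₂/d = 8.64 × 8.85×10⁻¹² × 1.94×10⁻⁵ / 4.12×10⁻⁴ = 3.60×10⁻¹² F.
C = C₁ + C₂ = 4.74×10⁻¹² F.

C ≈ 4.74 pF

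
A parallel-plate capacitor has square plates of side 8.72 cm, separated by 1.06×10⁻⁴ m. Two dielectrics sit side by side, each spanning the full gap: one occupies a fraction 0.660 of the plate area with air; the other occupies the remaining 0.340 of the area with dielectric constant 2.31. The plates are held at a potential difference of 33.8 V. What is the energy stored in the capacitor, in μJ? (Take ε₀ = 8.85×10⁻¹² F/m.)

U ≈ 0.524 μJ

A = (8.72 cm)² = 7.60×10⁻³ m².
Side-by-side slabs ⇒ two capacitors in parallel, each spanning the full gap.
C₁ = κ₁ε₀A₁/d = 1.00 × 8.85×10⁻¹² × 5.02×10⁻³ / 1.06×10⁻⁴ = 4.19×10⁻¹⁰ F.
C₂ = κ₂ε₀A₂/d = 2.31 × 8.85×10⁻¹² × 2.59×10⁻³ / 1.06×10⁻⁴ = 4.99×10⁻¹⁰ F.
C = C₁ + C₂ = 9.18×10⁻¹⁰ F.
U = ½CV² = ½ × 9.18×10⁻¹⁰ × (33.8)² = 5.24×10⁻⁷ J.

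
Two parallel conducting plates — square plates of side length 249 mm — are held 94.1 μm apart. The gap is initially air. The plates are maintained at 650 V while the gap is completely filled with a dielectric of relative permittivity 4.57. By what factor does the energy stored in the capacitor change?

U₂/U₁ ≈ 4.57

Battery connected ⇒ V is held fixed.
C₂ = 4.57 C₁ and U = ½CV², so U₂/U₁ = C₂/C₁ = 4.57.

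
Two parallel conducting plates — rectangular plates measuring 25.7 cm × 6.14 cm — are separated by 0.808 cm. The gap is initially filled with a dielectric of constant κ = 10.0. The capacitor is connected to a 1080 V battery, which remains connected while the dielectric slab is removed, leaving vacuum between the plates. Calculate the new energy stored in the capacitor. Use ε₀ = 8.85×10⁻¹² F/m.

10.1 μJ

A = 25.7 × 6.14 cm² = 1.58×10⁻² m².
Initially C₁ = κε₀A/d = 10.0 × 8.85×10⁻¹² × 1.58×10⁻² / 8.08×10⁻³ = 1.73×10⁻¹⁰ F.
U₁ = 1.01×10⁻⁴ J.
Battery connected ⇒ V is held fixed. C₂ = 0.100 C₁ and U = ½CV², so U₂/U₁ = C₂/C₁ = 0.100.
U₂ = 0.100 × 1.01×10⁻⁴ = 1.01×10⁻⁵ J.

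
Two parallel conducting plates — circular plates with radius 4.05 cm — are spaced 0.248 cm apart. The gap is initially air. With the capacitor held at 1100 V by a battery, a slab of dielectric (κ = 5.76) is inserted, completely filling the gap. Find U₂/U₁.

Battery connected ⇒ V is held fixed.
C₂ = 5.76 C₁ and U = ½CV², so U₂/U₁ = C₂/C₁ = 5.76.

5.76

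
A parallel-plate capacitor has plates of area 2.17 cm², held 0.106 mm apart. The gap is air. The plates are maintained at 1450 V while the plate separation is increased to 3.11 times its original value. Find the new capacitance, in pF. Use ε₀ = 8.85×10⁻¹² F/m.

C ≈ 5.83 pF

A = 2.17 cm² = 2.17×10⁻⁴ m².
Initially C₁ = ε₀A/d = 8.85×10⁻¹² × 2.17×10⁻⁴ / 1.06×10⁻⁴ = 1.81×10⁻¹¹ F.
C = ε₀A/d scales as 1/d, so C₂/C₁ = d₁/d₂ = 1/3.11 = 0.322.
C₂ = 0.322 × 1.81×10⁻¹¹ = 5.83×10⁻¹² F.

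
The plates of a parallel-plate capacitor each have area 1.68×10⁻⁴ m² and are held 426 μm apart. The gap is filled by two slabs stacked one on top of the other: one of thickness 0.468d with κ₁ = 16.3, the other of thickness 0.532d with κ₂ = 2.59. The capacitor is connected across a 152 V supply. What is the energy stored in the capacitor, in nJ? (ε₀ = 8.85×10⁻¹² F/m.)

Stacked slabs ⇒ two capacitors in series, each with the full plate area.
C₁ = κ₁ε₀A/d₁ = 16.3 × 8.85×10⁻¹² × 1.68×10⁻⁴ / 1.99×10⁻⁴ = 1.22×10⁻¹⁰ F.
C₂ = κ₂ε₀A/d₂ = 2.59 × 8.85×10⁻¹² × 1.68×10⁻⁴ / 2.27×10⁻⁴ = 1.70×10⁻¹¹ F.
C = (1/C₁ + 1/C₂)⁻¹ = 1.49×10⁻¹¹ F.
U = ½CV² = ½ × 1.49×10⁻¹¹ × (152)² = 1.72×10⁻⁷ J.

U ≈ 172 nJ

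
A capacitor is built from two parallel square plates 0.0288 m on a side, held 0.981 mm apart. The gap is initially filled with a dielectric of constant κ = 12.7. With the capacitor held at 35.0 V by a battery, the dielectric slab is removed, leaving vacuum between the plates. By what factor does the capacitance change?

C = κε₀A/d scales with κ, so C₂/C₁ = 1/κ = 1/12.7 = 0.0787.

C₂/C₁ ≈ 0.0787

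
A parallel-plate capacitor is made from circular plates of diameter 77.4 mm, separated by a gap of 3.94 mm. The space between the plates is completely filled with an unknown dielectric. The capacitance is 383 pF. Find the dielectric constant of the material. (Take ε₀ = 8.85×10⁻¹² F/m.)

κ ≈ 36.2

A = π(77.4/2 mm)² = 4.71×10⁻³ m².
κ = Cd/(ε₀A) = 3.83×10⁻¹⁰ × 3.94×10⁻³ / (8.85×10⁻¹² × 4.71×10⁻³) = 36.2.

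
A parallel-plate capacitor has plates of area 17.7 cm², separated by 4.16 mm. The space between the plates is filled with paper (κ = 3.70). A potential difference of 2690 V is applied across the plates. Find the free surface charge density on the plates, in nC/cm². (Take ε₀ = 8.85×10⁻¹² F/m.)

A = 17.7 cm² = 1.77×10⁻³ m².
C = κε₀A/d = 3.70 × 8.85×10⁻¹² × 1.77×10⁻³ / 4.16×10⁻³ = 1.39×10⁻¹¹ F.
σ = Q/A = CV/A = 1.39×10⁻¹¹ × 2690 / 1.77×10⁻³ = 2.12×10⁻⁵ C/m².

2.12 nC/cm²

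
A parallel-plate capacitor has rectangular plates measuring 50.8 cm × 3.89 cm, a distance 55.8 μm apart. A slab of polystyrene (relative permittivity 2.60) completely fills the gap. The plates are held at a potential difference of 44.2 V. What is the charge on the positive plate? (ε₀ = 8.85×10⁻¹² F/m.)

A = 50.8 × 3.89 cm² = 1.98×10⁻² m².
C = κε₀A/d = 2.60 × 8.85×10⁻¹² × 1.98×10⁻² / 5.58×10⁻⁵ = 8.15×10⁻⁹ F.
Q = CV = 8.15×10⁻⁹ × 44.2 = 3.60×10⁻⁷ C.

360 nC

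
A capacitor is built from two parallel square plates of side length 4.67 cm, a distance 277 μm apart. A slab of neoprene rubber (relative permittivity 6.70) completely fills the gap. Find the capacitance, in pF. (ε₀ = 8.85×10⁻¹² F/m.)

A = (4.67 cm)² = 2.18×10⁻³ m².
C = κε₀A/d = 6.70 × 8.85×10⁻¹² × 2.18×10⁻³ / 2.77×10⁻⁴ = 4.67×10⁻¹⁰ F.

C ≈ 467 pF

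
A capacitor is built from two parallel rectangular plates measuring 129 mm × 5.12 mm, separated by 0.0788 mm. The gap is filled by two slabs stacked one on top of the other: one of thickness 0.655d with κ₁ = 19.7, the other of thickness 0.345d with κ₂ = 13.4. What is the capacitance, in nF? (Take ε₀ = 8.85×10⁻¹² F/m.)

1.26 nF

A = 129 × 5.12 mm² = 6.60×10⁻⁴ m².
Stacked slabs ⇒ two capacitors in series, each with the full plate area.
C₁ = κ₁ε₀A/d₁ = 19.7 × 8.85×10⁻¹² × 6.60×10⁻⁴ / 5.16×10⁻⁵ = 2.23×10⁻⁹ F.
C₂ = κ₂ε₀A/d₂ = 13.4 × 8.85×10⁻¹² × 6.60×10⁻⁴ / 2.72×10⁻⁵ = 2.88×10⁻⁹ F.
C = (1/C₁ + 1/C₂)⁻¹ = 1.26×10⁻⁹ F.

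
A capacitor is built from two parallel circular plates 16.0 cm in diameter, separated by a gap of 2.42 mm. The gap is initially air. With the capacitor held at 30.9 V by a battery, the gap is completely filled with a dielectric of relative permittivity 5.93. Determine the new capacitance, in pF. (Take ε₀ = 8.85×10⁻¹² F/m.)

A = π(16.0/2 cm)² = 2.01×10⁻² m².
Initially C₁ = ε₀A/d = 8.85×10⁻¹² × 2.01×10⁻² / 2.42×10⁻³ = 7.35×10⁻¹¹ F.
C = κε₀A/d scales with κ, so C₂/C₁ = κ = 5.93.
C₂ = 5.93 × 7.35×10⁻¹¹ = 4.36×10⁻¹⁰ F.

C ≈ 436 pF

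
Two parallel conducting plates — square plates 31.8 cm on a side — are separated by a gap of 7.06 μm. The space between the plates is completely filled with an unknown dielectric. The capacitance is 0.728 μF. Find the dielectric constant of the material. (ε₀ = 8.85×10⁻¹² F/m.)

A = (31.8 cm)² = 0.101 m².
κ = Cd/(ε₀A) = 7.28×10⁻⁷ × 7.06×10⁻⁶ / (8.85×10⁻¹² × 0.101) = 5.74.

κ ≈ 5.74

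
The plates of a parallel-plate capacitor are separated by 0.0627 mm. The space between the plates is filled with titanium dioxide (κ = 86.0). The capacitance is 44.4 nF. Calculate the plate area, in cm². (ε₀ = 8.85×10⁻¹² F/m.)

A ≈ 36.6 cm²

A = Cd/(κε₀) = 4.44×10⁻⁸ × 6.27×10⁻⁵ / (86.0 × 8.85×10⁻¹²) = 3.66×10⁻³ m².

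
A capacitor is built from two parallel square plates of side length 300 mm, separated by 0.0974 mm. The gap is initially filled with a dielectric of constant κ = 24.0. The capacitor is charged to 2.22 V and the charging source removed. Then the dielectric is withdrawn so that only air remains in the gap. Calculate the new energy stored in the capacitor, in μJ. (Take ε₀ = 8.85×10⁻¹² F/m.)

A = (300 mm)² = 9.00×10⁻² m².
Initially C₁ = κε₀A/d = 24.0 × 8.85×10⁻¹² × 9.00×10⁻² / 9.74×10⁻⁵ = 1.96×10⁻⁷ F.
U₁ = 4.84×10⁻⁷ J.
Isolated ⇒ Q is held fixed. C₂ = 0.0417 C₁ and U = Q²/(2C), so U₂/U₁ = C₁/C₂ = 24.0.
U₂ = 24.0 × 4.84×10⁻⁷ = 1.16×10⁻⁵ J.

U ≈ 11.6 μJ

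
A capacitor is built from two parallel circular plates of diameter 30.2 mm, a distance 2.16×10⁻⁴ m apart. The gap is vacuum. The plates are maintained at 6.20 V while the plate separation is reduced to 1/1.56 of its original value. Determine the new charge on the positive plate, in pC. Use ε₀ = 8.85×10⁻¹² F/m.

A = π(30.2/2 mm)² = 7.16×10⁻⁴ m².
Initially C₁ = ε₀A/d = 8.85×10⁻¹² × 7.16×10⁻⁴ / 2.16×10⁻⁴ = 2.93×10⁻¹¹ F.
Q₁ = 1.82×10⁻¹⁰ C.
Battery connected ⇒ V is held fixed. C₂ = 1.56 C₁ and Q = CV, so Q₂/Q₁ = C₂/C₁ = 1.56.
Q₂ = 1.56 × 1.82×10⁻¹⁰ = 2.84×10⁻¹⁰ C.

284 pC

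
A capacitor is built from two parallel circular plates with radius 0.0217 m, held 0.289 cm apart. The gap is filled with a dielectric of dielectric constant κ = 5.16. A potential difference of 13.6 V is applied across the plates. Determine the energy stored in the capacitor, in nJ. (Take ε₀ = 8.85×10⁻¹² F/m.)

2.16 nJ

A = π(0.0217 m)² = 1.48×10⁻³ m².
C = κε₀A/d = 5.16 × 8.85×10⁻¹² × 1.48×10⁻³ / 2.89×10⁻³ = 2.34×10⁻¹¹ F.
U = ½CV² = ½ × 2.34×10⁻¹¹ × (13.6)² = 2.16×10⁻⁹ J.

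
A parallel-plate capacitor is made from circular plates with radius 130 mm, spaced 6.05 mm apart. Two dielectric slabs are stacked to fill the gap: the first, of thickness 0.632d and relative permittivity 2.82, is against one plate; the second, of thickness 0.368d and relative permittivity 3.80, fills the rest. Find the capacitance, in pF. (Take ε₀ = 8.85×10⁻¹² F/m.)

242 pF

A = π(130 mm)² = 5.31×10⁻² m².
Stacked slabs ⇒ two capacitors in series, each with the full plate area.
C₁ = κ₁ε₀A/d₁ = 2.82 × 8.85×10⁻¹² × 5.31×10⁻² / 3.82×10⁻³ = 3.47×10⁻¹⁰ F.
C₂ = κ₂ε₀A/d₂ = 3.80 × 8.85×10⁻¹² × 5.31×10⁻² / 2.23×10⁻³ = 8.02×10⁻¹⁰ F.
C = (1/C₁ + 1/C₂)⁻¹ = 2.42×10⁻¹⁰ F.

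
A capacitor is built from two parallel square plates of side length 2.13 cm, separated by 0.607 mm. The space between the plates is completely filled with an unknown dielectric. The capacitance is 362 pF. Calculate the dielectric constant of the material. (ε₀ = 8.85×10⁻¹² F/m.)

A = (2.13 cm)² = 4.54×10⁻⁴ m².
κ = Cd/(ε₀A) = 3.62×10⁻¹⁰ × 6.07×10⁻⁴ / (8.85×10⁻¹² × 4.54×10⁻⁴) = 54.7.

κ ≈ 54.7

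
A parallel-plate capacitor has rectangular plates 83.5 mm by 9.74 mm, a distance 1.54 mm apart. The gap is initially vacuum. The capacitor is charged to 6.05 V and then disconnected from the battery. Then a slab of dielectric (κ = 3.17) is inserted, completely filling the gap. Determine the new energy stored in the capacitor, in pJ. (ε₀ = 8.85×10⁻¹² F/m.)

27.0 pJ

A = 83.5 × 9.74 mm² = 8.13×10⁻⁴ m².
Initially C₁ = ε₀A/d = 8.85×10⁻¹² × 8.13×10⁻⁴ / 1.54×10⁻³ = 4.67×10⁻¹² F.
U₁ = 8.55×10⁻¹¹ J.
Isolated ⇒ Q is held fixed. C₂ = 3.17 C₁ and U = Q²/(2C), so U₂/U₁ = C₁/C₂ = 0.315.
U₂ = 0.315 × 8.55×10⁻¹¹ = 2.70×10⁻¹¹ J.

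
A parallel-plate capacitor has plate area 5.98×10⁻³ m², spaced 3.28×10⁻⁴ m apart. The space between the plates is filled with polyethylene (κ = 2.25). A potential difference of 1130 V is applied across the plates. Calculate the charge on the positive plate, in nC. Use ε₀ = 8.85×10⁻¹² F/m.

C = κε₀A/d = 2.25 × 8.85×10⁻¹² × 5.98×10⁻³ / 3.28×10⁻⁴ = 3.63×10⁻¹⁰ F.
Q = CV = 3.63×10⁻¹⁰ × 1130 = 4.10×10⁻⁷ C.

Q ≈ 410 nC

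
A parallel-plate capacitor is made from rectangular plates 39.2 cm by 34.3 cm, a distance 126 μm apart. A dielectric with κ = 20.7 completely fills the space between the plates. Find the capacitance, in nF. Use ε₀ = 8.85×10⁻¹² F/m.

A = 39.2 × 34.3 cm² = 0.134 m².
C = κε₀A/d = 20.7 × 8.85×10⁻¹² × 0.134 / 1.26×10⁻⁴ = 1.95×10⁻⁷ F.

C ≈ 195 nF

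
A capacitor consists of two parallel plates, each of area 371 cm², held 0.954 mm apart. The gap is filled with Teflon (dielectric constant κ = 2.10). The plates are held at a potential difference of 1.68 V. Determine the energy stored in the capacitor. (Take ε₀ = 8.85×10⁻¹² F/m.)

A = 371 cm² = 3.71×10⁻² m².
C = κε₀A/d = 2.10 × 8.85×10⁻¹² × 3.71×10⁻² / 9.54×10⁻⁴ = 7.23×10⁻¹⁰ F.
U = ½CV² = ½ × 7.23×10⁻¹⁰ × (1.68)² = 1.02×10⁻⁹ J.

U ≈ 1.02 nJ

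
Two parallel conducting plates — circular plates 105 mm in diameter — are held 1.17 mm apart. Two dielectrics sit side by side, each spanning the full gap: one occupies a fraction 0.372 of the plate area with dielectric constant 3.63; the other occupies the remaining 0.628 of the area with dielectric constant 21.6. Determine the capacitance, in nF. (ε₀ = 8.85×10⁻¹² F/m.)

A = π(105/2 mm)² = 8.66×10⁻³ m².
Side-by-side slabs ⇒ two capacitors in parallel, each spanning the full gap.
C₁ = κ₁ε₀A₁/d = 3.63 × 8.85×10⁻¹² × 3.22×10⁻³ / 1.17×10⁻³ = 8.84×10⁻¹¹ F.
C₂ = κ₂ε₀A₂/d = 21.6 × 8.85×10⁻¹² × 5.44×10⁻³ / 1.17×10⁻³ = 8.88×10⁻¹⁰ F.
C = C₁ + C₂ = 9.77×10⁻¹⁰ F.

0.977 nF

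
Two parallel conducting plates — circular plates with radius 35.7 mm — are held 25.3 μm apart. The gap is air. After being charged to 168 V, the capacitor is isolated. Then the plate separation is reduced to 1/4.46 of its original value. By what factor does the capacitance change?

4.46

C = ε₀A/d scales as 1/d, so C₂/C₁ = d₁/d₂ = 4.46.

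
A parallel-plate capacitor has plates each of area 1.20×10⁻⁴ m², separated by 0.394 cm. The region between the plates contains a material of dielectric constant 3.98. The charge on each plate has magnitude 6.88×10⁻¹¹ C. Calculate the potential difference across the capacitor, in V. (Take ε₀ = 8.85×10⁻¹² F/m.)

C = κε₀A/d = 3.98 × 8.85×10⁻¹² × 1.20×10⁻⁴ / 3.94×10⁻³ = 1.07×10⁻¹² F.
V = Q/C = 6.88×10⁻¹¹ / 1.07×10⁻¹² = 64.1 V.

V ≈ 64.1 V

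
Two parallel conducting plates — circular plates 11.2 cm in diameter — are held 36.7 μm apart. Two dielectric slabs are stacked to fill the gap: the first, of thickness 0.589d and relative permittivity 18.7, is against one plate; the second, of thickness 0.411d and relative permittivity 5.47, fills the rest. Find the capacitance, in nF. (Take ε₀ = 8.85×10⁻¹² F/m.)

A = π(11.2/2 cm)² = 9.85×10⁻³ m².
Stacked slabs ⇒ two capacitors in series, each with the full plate area.
C₁ = κ₁ε₀A/d₁ = 18.7 × 8.85×10⁻¹² × 9.85×10⁻³ / 2.16×10⁻⁵ = 7.54×10⁻⁸ F.
C₂ = κ₂ε₀A/d₂ = 5.47 × 8.85×10⁻¹² × 9.85×10⁻³ / 1.51×10⁻⁵ = 3.16×10⁻⁸ F.
C = (1/C₁ + 1/C₂)⁻¹ = 2.23×10⁻⁸ F.

22.3 nF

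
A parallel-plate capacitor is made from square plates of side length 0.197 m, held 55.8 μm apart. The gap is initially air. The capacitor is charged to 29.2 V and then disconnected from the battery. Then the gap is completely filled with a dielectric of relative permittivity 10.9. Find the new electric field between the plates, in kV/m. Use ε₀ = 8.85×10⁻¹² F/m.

A = (0.197 m)² = 3.88×10⁻² m².
Initially C₁ = ε₀A/d = 8.85×10⁻¹² × 3.88×10⁻² / 5.58×10⁻⁵ = 6.16×10⁻⁹ F.
E₁ = 5.23×10⁵ V/m.
Isolated ⇒ Q is held fixed. V₂ = Q/C₂ = V₁/10.9; E = V/d, so E₂/E₁ = (V₂/V₁)(d₁/d₂) = 0.0917.
E₂ = 0.0917 × 5.23×10⁵ = 4.80×10⁴ V/m.

48.0 kV/m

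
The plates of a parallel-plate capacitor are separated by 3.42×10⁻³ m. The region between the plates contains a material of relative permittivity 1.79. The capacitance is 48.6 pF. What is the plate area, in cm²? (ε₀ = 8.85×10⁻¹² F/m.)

A ≈ 105 cm²

A = Cd/(κε₀) = 4.86×10⁻¹¹ × 3.42×10⁻³ / (1.79 × 8.85×10⁻¹²) = 1.05×10⁻² m².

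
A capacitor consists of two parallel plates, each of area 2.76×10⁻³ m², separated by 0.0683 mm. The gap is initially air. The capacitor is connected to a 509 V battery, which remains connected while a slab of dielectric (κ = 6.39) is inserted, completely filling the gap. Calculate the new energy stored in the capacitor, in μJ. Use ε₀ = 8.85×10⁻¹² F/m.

296 μJ

Initially C₁ = ε₀A/d = 8.85×10⁻¹² × 2.76×10⁻³ / 6.83×10⁻⁵ = 3.58×10⁻¹⁰ F.
U₁ = 4.63×10⁻⁵ J.
Battery connected ⇒ V is held fixed. C₂ = 6.39 C₁ and U = ½CV², so U₂/U₁ = C₂/C₁ = 6.39.
U₂ = 6.39 × 4.63×10⁻⁵ = 2.96×10⁻⁴ J.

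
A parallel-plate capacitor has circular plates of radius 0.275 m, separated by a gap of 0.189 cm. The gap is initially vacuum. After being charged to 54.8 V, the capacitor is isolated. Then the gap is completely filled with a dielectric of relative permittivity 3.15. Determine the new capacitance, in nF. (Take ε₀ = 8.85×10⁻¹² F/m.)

3.50 nF

A = π(0.275 m)² = 0.238 m².
Initially C₁ = ε₀A/d = 8.85×10⁻¹² × 0.238 / 1.89×10⁻³ = 1.11×10⁻⁹ F.
C = κε₀A/d scales with κ, so C₂/C₁ = κ = 3.15.
C₂ = 3.15 × 1.11×10⁻⁹ = 3.50×10⁻⁹ F.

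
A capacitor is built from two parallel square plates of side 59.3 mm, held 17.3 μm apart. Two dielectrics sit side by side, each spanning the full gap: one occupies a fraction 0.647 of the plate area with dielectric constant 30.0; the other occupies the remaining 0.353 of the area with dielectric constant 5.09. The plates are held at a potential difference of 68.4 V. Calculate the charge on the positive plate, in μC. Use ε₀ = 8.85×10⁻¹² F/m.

A = (59.3 mm)² = 3.52×10⁻³ m².
Side-by-side slabs ⇒ two capacitors in parallel, each spanning the full gap.
C₁ = κ₁ε₀A₁/d = 30.0 × 8.85×10⁻¹² × 2.28×10⁻³ / 1.73×10⁻⁵ = 3.49×10⁻⁸ F.
C₂ = κ₂ε₀A₂/d = 5.09 × 8.85×10⁻¹² × 1.24×10⁻³ / 1.73×10⁻⁵ = 3.23×10⁻⁹ F.
C = C₁ + C₂ = 3.81×10⁻⁸ F.
Q = CV = 3.81×10⁻⁸ × 68.4 = 2.61×10⁻⁶ C.

Q ≈ 2.61 μC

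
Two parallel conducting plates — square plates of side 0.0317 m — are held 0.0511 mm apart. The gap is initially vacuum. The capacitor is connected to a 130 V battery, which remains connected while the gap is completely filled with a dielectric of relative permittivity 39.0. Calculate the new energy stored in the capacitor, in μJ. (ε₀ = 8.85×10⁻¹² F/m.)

A = (0.0317 m)² = 1.00×10⁻³ m².
Initially C₁ = ε₀A/d = 8.85×10⁻¹² × 1.00×10⁻³ / 5.11×10⁻⁵ = 1.74×10⁻¹⁰ F.
U₁ = 1.47×10⁻⁶ J.
Battery connected ⇒ V is held fixed. C₂ = 39.0 C₁ and U = ½CV², so U₂/U₁ = C₂/C₁ = 39.0.
U₂ = 39.0 × 1.47×10⁻⁶ = 5.74×10⁻⁵ J.

U ≈ 57.4 μJ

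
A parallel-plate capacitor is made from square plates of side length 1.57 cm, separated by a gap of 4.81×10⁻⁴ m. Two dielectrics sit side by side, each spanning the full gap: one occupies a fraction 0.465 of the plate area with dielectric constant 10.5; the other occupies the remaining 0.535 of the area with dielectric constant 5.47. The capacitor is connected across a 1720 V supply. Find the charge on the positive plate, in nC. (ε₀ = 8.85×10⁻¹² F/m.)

A = (1.57 cm)² = 2.46×10⁻⁴ m².
Side-by-side slabs ⇒ two capacitors in parallel, each spanning the full gap.
C₁ = κ₁ε₀A₁/d = 10.5 × 8.85×10⁻¹² × 1.15×10⁻⁴ / 4.81×10⁻⁴ = 2.21×10⁻¹¹ F.
C₂ = κ₂ε₀A₂/d = 5.47 × 8.85×10⁻¹² × 1.32×10⁻⁴ / 4.81×10⁻⁴ = 1.33×10⁻¹¹ F.
C = C₁ + C₂ = 3.54×10⁻¹¹ F.
Q = CV = 3.54×10⁻¹¹ × 1720 = 6.09×10⁻⁸ C.

60.9 nC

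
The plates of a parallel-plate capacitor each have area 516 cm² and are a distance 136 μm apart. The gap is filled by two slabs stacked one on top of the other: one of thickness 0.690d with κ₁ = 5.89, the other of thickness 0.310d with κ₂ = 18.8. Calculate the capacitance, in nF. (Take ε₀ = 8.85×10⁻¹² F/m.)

C ≈ 25.1 nF

A = 516 cm² = 5.16×10⁻² m².
Stacked slabs ⇒ two capacitors in series, each with the full plate area.
C₁ = κ₁ε₀A/d₁ = 5.89 × 8.85×10⁻¹² × 5.16×10⁻² / 9.38×10⁻⁵ = 2.87×10⁻⁸ F.
C₂ = κ₂ε₀A/d₂ = 18.8 × 8.85×10⁻¹² × 5.16×10⁻² / 4.22×10⁻⁵ = 2.04×10⁻⁷ F.
C = (1/C₁ + 1/C₂)⁻¹ = 2.51×10⁻⁸ F.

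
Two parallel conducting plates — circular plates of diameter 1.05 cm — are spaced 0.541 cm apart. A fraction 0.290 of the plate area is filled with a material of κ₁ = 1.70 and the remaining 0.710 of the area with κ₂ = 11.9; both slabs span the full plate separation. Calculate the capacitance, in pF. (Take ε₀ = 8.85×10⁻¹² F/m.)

1.27 pF

A = π(1.05/2 cm)² = 8.66×10⁻⁵ m².
Side-by-side slabs ⇒ two capacitors in parallel, each spanning the full gap.
C₁ = κ₁ε₀A₁/d = 1.70 × 8.85×10⁻¹² × 2.51×10⁻⁵ / 5.41×10⁻³ = 6.98×10⁻¹⁴ F.
C₂ = κ₂ε₀A₂/d = 11.9 × 8.85×10⁻¹² × 6.15×10⁻⁵ / 5.41×10⁻³ = 1.20×10⁻¹² F.
C = C₁ + C₂ = 1.27×10⁻¹² F.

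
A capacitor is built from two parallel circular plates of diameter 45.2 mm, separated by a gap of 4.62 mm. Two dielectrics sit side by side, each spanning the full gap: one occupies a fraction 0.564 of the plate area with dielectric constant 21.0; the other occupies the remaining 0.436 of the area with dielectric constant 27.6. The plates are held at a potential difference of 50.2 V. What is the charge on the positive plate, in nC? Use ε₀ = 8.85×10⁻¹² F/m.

Q ≈ 3.68 nC

A = π(45.2/2 mm)² = 1.60×10⁻³ m².
Side-by-side slabs ⇒ two capacitors in parallel, each spanning the full gap.
C₁ = κ₁ε₀A₁/d = 21.0 × 8.85×10⁻¹² × 9.05×10⁻⁴ / 4.62×10⁻³ = 3.64×10⁻¹¹ F.
C₂ = κ₂ε₀A₂/d = 27.6 × 8.85×10⁻¹² × 7.00×10⁻⁴ / 4.62×10⁻³ = 3.70×10⁻¹¹ F.
C = C₁ + C₂ = 7.34×10⁻¹¹ F.
Q = CV = 7.34×10⁻¹¹ × 50.2 = 3.68×10⁻⁹ C.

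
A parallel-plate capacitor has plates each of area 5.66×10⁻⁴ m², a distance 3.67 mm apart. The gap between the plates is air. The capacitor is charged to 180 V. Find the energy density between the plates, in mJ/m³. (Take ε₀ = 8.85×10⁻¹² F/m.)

u ≈ 10.6 mJ/m³

E = V/d = 180 / 3.67×10⁻³ = 4.90×10⁴ V/m.
u = ½ε₀E² = ½ × 8.85×10⁻¹² × (4.90×10⁴)² = 1.06×10⁻² J/m³.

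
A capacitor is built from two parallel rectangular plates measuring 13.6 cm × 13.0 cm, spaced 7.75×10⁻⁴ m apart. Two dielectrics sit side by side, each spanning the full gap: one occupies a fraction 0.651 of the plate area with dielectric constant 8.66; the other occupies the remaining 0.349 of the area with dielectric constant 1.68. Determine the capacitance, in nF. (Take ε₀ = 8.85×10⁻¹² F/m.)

A = 13.6 × 13.0 cm² = 1.77×10⁻² m².
Side-by-side slabs ⇒ two capacitors in parallel, each spanning the full gap.
C₁ = κ₁ε₀A₁/d = 8.66 × 8.85×10⁻¹² × 1.15×10⁻² / 7.75×10⁻⁴ = 1.14×10⁻⁹ F.
C₂ = κ₂ε₀A₂/d = 1.68 × 8.85×10⁻¹² × 6.17×10⁻³ / 7.75×10⁻⁴ = 1.18×10⁻¹⁰ F.
C = C₁ + C₂ = 1.26×10⁻⁹ F.

C ≈ 1.26 nF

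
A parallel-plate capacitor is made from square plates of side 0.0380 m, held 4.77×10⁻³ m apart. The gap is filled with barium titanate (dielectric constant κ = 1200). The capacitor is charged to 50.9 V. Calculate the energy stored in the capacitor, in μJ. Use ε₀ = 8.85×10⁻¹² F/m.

A = (0.0380 m)² = 1.44×10⁻³ m².
C = κε₀A/d = 1200 × 8.85×10⁻¹² × 1.44×10⁻³ / 4.77×10⁻³ = 3.21×10⁻⁹ F.
U = ½CV² = ½ × 3.21×10⁻⁹ × (50.9)² = 4.16×10⁻⁶ J.

U ≈ 4.16 μJ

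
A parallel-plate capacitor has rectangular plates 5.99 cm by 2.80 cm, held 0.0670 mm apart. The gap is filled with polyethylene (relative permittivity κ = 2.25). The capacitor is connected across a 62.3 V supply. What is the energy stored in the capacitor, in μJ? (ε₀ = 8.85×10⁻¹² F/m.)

A = 5.99 × 2.80 cm² = 1.68×10⁻³ m².
C = κε₀A/d = 2.25 × 8.85×10⁻¹² × 1.68×10⁻³ / 6.70×10⁻⁵ = 4.98×10⁻¹⁰ F.
U = ½CV² = ½ × 4.98×10⁻¹⁰ × (62.3)² = 9.67×10⁻⁷ J.

0.967 μJ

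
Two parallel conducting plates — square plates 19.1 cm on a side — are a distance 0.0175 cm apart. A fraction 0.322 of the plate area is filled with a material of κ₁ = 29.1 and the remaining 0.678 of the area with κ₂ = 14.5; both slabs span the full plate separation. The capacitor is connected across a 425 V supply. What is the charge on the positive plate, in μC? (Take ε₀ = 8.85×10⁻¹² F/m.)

15.1 μC

A = (19.1 cm)² = 3.65×10⁻² m².
Side-by-side slabs ⇒ two capacitors in parallel, each spanning the full gap.
C₁ = κ₁ε₀A₁/d = 29.1 × 8.85×10⁻¹² × 1.17×10⁻² / 1.75×10⁻⁴ = 1.73×10⁻⁸ F.
C₂ = κ₂ε₀A₂/d = 14.5 × 8.85×10⁻¹² × 2.47×10⁻² / 1.75×10⁻⁴ = 1.81×10⁻⁸ F.
C = C₁ + C₂ = 3.54×10⁻⁸ F.
Q = CV = 3.54×10⁻⁸ × 425 = 1.51×10⁻⁵ C.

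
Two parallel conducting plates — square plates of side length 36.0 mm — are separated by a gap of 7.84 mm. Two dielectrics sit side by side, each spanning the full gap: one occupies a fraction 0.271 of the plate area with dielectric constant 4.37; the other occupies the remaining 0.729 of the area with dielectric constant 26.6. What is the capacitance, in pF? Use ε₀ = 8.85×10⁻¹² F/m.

C ≈ 30.1 pF

A = (36.0 mm)² = 1.30×10⁻³ m².
Side-by-side slabs ⇒ two capacitors in parallel, each spanning the full gap.
C₁ = κ₁ε₀A₁/d = 4.37 × 8.85×10⁻¹² × 3.51×10⁻⁴ / 7.84×10⁻³ = 1.73×10⁻¹² F.
C₂ = κ₂ε₀A₂/d = 26.6 × 8.85×10⁻¹² × 9.45×10⁻⁴ / 7.84×10⁻³ = 2.84×10⁻¹¹ F.
C = C₁ + C₂ = 3.01×10⁻¹¹ F.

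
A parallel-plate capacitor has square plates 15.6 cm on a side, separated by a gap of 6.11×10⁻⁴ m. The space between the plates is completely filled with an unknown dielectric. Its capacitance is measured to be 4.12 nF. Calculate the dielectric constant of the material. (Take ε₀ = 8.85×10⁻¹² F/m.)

κ ≈ 11.7

A = (15.6 cm)² = 2.43×10⁻² m².
κ = Cd/(ε₀A) = 4.12×10⁻⁹ × 6.11×10⁻⁴ / (8.85×10⁻¹² × 2.43×10⁻²) = 11.7.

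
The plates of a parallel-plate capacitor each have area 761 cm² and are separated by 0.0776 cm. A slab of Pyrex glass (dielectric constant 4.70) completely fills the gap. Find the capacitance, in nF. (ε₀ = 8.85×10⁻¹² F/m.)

C ≈ 4.08 nF

A = 761 cm² = 7.61×10⁻² m².
C = κε₀A/d = 4.70 × 8.85×10⁻¹² × 7.61×10⁻² / 7.76×10⁻⁴ = 4.08×10⁻⁹ F.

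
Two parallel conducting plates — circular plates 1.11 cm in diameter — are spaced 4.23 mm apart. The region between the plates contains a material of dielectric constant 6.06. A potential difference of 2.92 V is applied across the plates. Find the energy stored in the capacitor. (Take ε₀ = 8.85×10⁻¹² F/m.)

A = π(1.11/2 cm)² = 9.68×10⁻⁵ m².
C = κε₀A/d = 6.06 × 8.85×10⁻¹² × 9.68×10⁻⁵ / 4.23×10⁻³ = 1.23×10⁻¹² F.
U = ½CV² = ½ × 1.23×10⁻¹² × (2.92)² = 5.23×10⁻¹² J.

U ≈ 5.23 pJ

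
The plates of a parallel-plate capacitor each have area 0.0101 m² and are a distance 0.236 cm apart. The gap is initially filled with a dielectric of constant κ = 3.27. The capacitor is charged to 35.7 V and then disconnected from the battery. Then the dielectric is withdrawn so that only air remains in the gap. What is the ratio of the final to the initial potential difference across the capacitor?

V₂/V₁ ≈ 3.27

Isolated ⇒ Q is held fixed.
C₂ = 0.306 C₁ and V = Q/C, so V₂/V₁ = C₁/C₂ = 3.27.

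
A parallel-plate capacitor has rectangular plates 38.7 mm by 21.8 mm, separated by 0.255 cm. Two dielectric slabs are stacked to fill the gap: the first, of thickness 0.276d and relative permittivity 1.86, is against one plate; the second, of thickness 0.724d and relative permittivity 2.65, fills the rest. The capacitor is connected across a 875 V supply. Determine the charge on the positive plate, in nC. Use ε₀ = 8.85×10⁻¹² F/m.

A = 38.7 × 21.8 mm² = 8.44×10⁻⁴ m².
Stacked slabs ⇒ two capacitors in series, each with the full plate area.
C₁ = κ₁ε₀A/d₁ = 1.86 × 8.85×10⁻¹² × 8.44×10⁻⁴ / 7.04×10⁻⁴ = 1.97×10⁻¹¹ F.
C₂ = κ₂ε₀A/d₂ = 2.65 × 8.85×10⁻¹² × 8.44×10⁻⁴ / 1.85×10⁻³ = 1.07×10⁻¹¹ F.
C = (1/C₁ + 1/C₂)⁻¹ = 6.95×10⁻¹² F.
Q = CV = 6.95×10⁻¹² × 875 = 6.08×10⁻⁹ C.

Q ≈ 6.08 nC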